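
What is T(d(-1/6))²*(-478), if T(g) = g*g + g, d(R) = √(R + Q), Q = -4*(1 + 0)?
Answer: -113525/18 + 29875*I*√6/9 ≈ -6306.9 + 8130.9*I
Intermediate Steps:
Q = -4 (Q = -4*1 = -4)
d(R) = √(-4 + R) (d(R) = √(R - 4) = √(-4 + R))
T(g) = g + g² (T(g) = g² + g = g + g²)
T(d(-1/6))²*(-478) = (√(-4 - 1/6)*(1 + √(-4 - 1/6)))²*(-478) = (√(-4 - 1*⅙)*(1 + √(-4 - 1*⅙)))²*(-478) = (√(-4 - ⅙)*(1 + √(-4 - ⅙)))²*(-478) = (√(-25/6)*(1 + √(-25/6)))²*(-478) = ((5*I*√6/6)*(1 + 5*I*√6/6))²*(-478) = (5*I*√6*(1 + 5*I*√6/6)/6)²*(-478) = -25*(1 + 5*I*√6/6)²/6*(-478) = 5975*(1 + 5*I*√6/6)²/3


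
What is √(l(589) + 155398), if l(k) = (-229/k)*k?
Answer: 3*√17241 ≈ 393.92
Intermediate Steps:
l(k) = -229
√(l(589) + 155398) = √(-229 + 155398) = √155169 = 3*√17241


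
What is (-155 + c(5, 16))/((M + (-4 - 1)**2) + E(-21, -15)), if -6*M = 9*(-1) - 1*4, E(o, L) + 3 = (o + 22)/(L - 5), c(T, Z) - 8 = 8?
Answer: -8340/1447 ≈ -5.7636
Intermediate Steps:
c(T, Z) = 16 (c(T, Z) = 8 + 8 = 16)
E(o, L) = -3 + (22 + o)/(-5 + L) (E(o, L) = -3 + (o + 22)/(L - 5) = -3 + (22 + o)/(-5 + L))
M = 13/6 (M = -(9*(-1) - 1*4)/6 = -(-9 - 4)/6 = -1/6*(-13) = 13/6 ≈ 2.1667)
(-155 + c(5, 16))/((M + (-4 - 1)**2) + E(-21, -15)) = (-155 + 16)/((13/6 + (-4 - 1)**2) + (37 - 21 - 3*(-15))/(-5 - 15)) = -139/((13/6 + (-5)**2) + (37 - 21 + 45)/(-20)) = -139/((13/6 + 25) - 1/20*61) = -139/(163/6 - 61/20) = -139/1447/60 = -139*60/1447 = -8340/1447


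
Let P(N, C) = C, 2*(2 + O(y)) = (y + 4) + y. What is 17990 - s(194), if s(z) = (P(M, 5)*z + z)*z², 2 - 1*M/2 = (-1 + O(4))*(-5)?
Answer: -43790314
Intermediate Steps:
O(y) = y (O(y) = -2 + ((y + 4) + y)/2 = -2 + ((4 + y) + y)/2 = -2 + (4 + 2*y)/2 = -2 + (2 + y) = y)
M = 34 (M = 4 - 2*(-1 + 4)*(-5) = 4 - 6*(-5) = 4 - 2*(-15) = 4 + 30 = 34)
s(z) = 6*z³ (s(z) = (5*z + z)*z² = (6*z)*z² = 6*z³)
17990 - s(194) = 17990 - 6*194³ = 17990 - 6*7301384 = 17990 - 1*43808304 = 17990 - 43808304 = -43790314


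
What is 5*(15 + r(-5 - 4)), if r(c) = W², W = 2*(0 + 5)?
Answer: 575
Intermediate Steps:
W = 10 (W = 2*5 = 10)
r(c) = 100 (r(c) = 10² = 100)
5*(15 + r(-5 - 4)) = 5*(15 + 100) = 5*115 = 575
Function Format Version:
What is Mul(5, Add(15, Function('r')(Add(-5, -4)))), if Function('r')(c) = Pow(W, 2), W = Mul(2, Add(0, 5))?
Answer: 575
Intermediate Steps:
W = 10 (W = Mul(2, 5) = 10)
Function('r')(c) = 100 (Function('r')(c) = Pow(10, 2) = 100)
Mul(5, Add(15, Function('r')(Add(-5, -4)))) = Mul(5, Add(15, 100)) = Mul(5, 115) = 575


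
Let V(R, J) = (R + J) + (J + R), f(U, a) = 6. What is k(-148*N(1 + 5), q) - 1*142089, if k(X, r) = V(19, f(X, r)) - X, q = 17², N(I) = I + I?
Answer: -140263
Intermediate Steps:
N(I) = 2*I
V(R, J) = 2*J + 2*R (V(R, J) = (J + R) + (J + R) = 2*J + 2*R)
q = 289
k(X, r) = 50 - X (k(X, r) = (2*6 + 2*19) - X = (12 + 38) - X = 50 - X)
k(-148*N(1 + 5), q) - 1*142089 = (50 - (-148)*2*(1 + 5)) - 1*142089 = (50 - (-148)*2*6) - 142089 = (50 - (-148)*12) - 142089 = (50 - 1*(-1776)) - 142089 = (50 + 1776) - 142089 = 1826 - 142089 = -140263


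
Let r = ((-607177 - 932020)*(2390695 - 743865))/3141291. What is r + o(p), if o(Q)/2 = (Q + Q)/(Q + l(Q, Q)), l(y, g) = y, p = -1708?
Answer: -2534789512928/3141291 ≈ -8.0693e+5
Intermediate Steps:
o(Q) = 2 (o(Q) = 2*((Q + Q)/(Q + Q)) = 2*((2*Q)/((2*Q))) = 2*((2*Q)*(1/(2*Q))) = 2*1 = 2)
r = -2534795795510/3141291 (r = -1539197*1646830*(1/3141291) = -2534795795510*1/3141291 = -2534795795510/3141291 ≈ -8.0693e+5)
r + o(p) = -2534795795510/3141291 + 2 = -2534789512928/3141291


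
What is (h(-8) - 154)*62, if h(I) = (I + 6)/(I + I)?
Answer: -38161/4 ≈ -9540.3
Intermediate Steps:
h(I) = (6 + I)/(2*I) (h(I) = (6 + I)/((2*I)) = (6 + I)*(1/(2*I)) = (6 + I)/(2*I))
(h(-8) - 154)*62 = ((½)*(6 - 8)/(-8) - 154)*62 = ((½)*(-⅛)*(-2) - 154)*62 = (⅛ - 154)*62 = -1231/8*62 = -38161/4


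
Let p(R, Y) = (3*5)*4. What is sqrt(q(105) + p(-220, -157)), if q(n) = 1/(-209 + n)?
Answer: sqrt(162214)/52 ≈ 7.7453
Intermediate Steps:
p(R, Y) = 60 (p(R, Y) = 15*4 = 60)
sqrt(q(105) + p(-220, -157)) = sqrt(1/(-209 + 105) + 60) = sqrt(1/(-104) + 60) = sqrt(-1/104 + 60) = sqrt(6239/104) = sqrt(162214)/52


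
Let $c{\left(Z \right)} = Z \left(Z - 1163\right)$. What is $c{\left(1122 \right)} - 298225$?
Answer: $-344227$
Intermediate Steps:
$c{\left(Z \right)} = Z \left(-1163 + Z\right)$
$c{\left(1122 \right)} - 298225 = 1122 \left(-1163 + 1122\right) - 298225 = 1122 \left(-41\right) - 298225 = -46002 - 298225 = -344227$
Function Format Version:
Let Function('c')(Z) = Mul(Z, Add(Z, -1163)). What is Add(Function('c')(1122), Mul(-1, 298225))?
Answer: -344227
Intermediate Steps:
Function('c')(Z) = Mul(Z, Add(-1163, Z))
Add(Function('c')(1122), Mul(-1, 298225)) = Add(Mul(1122, Add(-1163, 1122)), Mul(-1, 298225)) = Add(Mul(1122, -41), -298225) = Add(-46002, -298225) = -344227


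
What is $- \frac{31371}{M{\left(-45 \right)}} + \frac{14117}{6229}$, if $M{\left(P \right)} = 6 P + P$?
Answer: $\frac{66618938}{654045} \approx 101.86$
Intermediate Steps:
$M{\left(P \right)} = 7 P$
$- \frac{31371}{M{\left(-45 \right)}} + \frac{14117}{6229} = - \frac{31371}{7 \left(-45\right)} + \frac{14117}{6229} = - \frac{31371}{-315} + 14117 \cdot \frac{1}{6229} = \left(-31371\right) \left(- \frac{1}{315}\right) + \frac{14117}{6229} = \frac{10457}{105} + \frac{14117}{6229} = \frac{66618938}{654045}$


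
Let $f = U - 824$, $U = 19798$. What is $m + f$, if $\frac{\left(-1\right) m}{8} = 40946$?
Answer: $-308594$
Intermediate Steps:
$f = 18974$ ($f = 19798 - 824 = 18974$)
$m = -327568$ ($m = \left(-8\right) 40946 = -327568$)
$m + f = -327568 + 18974 = -308594$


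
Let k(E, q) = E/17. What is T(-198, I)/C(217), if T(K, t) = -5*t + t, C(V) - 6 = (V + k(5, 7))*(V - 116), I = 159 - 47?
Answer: -1904/93299 ≈ -0.020407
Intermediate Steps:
I = 112
k(E, q) = E/17 (k(E, q) = E*(1/17) = E/17)
C(V) = 6 + (-116 + V)*(5/17 + V) (C(V) = 6 + (V + (1/17)*5)*(V - 116) = 6 + (V + 5/17)*(-116 + V) = 6 + (5/17 + V)*(-116 + V) = 6 + (-116 + V)*(5/17 + V))
T(K, t) = -4*t
T(-198, I)/C(217) = (-4*112)/(-478/17 + 217² - 1967/17*217) = -448/(-478/17 + 47089 - 426839/17) = -448/373196/17 = -448*17/373196 = -1904/93299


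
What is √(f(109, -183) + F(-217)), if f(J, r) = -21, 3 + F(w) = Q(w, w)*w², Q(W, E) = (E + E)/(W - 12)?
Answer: √4678728770/229 ≈ 298.70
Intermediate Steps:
Q(W, E) = 2*E/(-12 + W) (Q(W, E) = (2*E)/(-12 + W) = 2*E/(-12 + W))
F(w) = -3 + 2*w³/(-12 + w) (F(w) = -3 + (2*w/(-12 + w))*w² = -3 + 2*w³/(-12 + w))
√(f(109, -183) + F(-217)) = √(-21 + (36 - 3*(-217) + 2*(-217)³)/(-12 - 217)) = √(-21 + (36 + 651 + 2*(-10218313))/(-229)) = √(-21 - (36 + 651 - 20436626)/229) = √(-21 - 1/229*(-20435939)) = √(-21 + 20435939/229) = √(20431130/229) = √4678728770/229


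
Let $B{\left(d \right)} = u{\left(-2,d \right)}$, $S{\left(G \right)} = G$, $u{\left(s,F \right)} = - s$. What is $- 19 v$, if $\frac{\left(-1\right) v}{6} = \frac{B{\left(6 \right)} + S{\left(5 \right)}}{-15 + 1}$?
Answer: $-57$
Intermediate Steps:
$B{\left(d \right)} = 2$ ($B{\left(d \right)} = \left(-1\right) \left(-2\right) = 2$)
$v = 3$ ($v = - 6 \frac{2 + 5}{-15 + 1} = - 6 \frac{7}{-14} = - 6 \cdot 7 \left(- \frac{1}{14}\right) = \left(-6\right) \left(- \frac{1}{2}\right) = 3$)
$- 19 v = \left(-19\right) 3 = -57$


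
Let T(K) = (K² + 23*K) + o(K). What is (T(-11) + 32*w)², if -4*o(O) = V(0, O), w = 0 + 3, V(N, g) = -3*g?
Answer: 31329/16 ≈ 1958.1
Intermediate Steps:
w = 3
o(O) = 3*O/4 (o(O) = -(-3)*O/4 = 3*O/4)
T(K) = K² + 95*K/4 (T(K) = (K² + 23*K) + 3*K/4 = K² + 95*K/4)
(T(-11) + 32*w)² = ((¼)*(-11)*(95 + 4*(-11)) + 32*3)² = ((¼)*(-11)*(95 - 44) + 96)² = ((¼)*(-11)*51 + 96)² = (-561/4 + 96)² = (-177/4)² = 31329/16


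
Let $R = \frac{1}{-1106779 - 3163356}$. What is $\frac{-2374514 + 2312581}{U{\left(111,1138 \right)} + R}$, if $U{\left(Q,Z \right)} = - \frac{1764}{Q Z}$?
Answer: $\frac{5567724190415615}{1255440743} \approx 4.4349 \cdot 10^{6}$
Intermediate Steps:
$R = - \frac{1}{4270135}$ ($R = \frac{1}{-4270135} = - \frac{1}{4270135} \approx -2.3418 \cdot 10^{-7}$)
$U{\left(Q,Z \right)} = - \frac{1764}{Q Z}$ ($U{\left(Q,Z \right)} = - 1764 \frac{1}{Q Z} = - \frac{1764}{Q Z}$)
$\frac{-2374514 + 2312581}{U{\left(111,1138 \right)} + R} = \frac{-2374514 + 2312581}{- \frac{1764}{111 \cdot 1138} - \frac{1}{4270135}} = - \frac{61933}{\left(-1764\right) \frac{1}{111} \cdot \frac{1}{1138} - \frac{1}{4270135}} = - \frac{61933}{- \frac{294}{21053} - \frac{1}{4270135}} = - \frac{61933}{- \frac{1255440743}{89899152155}} = \left(-61933\right) \left(- \frac{89899152155}{1255440743}\right) = \frac{5567724190415615}{1255440743}$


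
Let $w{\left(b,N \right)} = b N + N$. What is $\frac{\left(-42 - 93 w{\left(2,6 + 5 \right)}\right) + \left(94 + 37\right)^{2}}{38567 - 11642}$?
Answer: $\frac{562}{1077} \approx 0.52182$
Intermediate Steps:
$w{\left(b,N \right)} = N + N b$ ($w{\left(b,N \right)} = N b + N = N + N b$)
$\frac{\left(-42 - 93 w{\left(2,6 + 5 \right)}\right) + \left(94 + 37\right)^{2}}{38567 - 11642} = \frac{\left(-42 - 93 \left(6 + 5\right) \left(1 + 2\right)\right) + \left(94 + 37\right)^{2}}{38567 - 11642} = \frac{\left(-42 - 93 \cdot 11 \cdot 3\right) + 131^{2}}{26925} = \left(\left(-42 - 3069\right) + 17161\right) \frac{1}{26925} = \left(-3111 + 17161\right) \frac{1}{26925} = 14050 \cdot \frac{1}{26925} = \frac{562}{1077}$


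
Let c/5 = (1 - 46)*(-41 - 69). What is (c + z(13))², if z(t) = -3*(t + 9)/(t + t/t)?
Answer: 30004129089/49 ≈ 6.1233e+8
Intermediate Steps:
c = 24750 (c = 5*((1 - 46)*(-41 - 69)) = 5*(-45*(-110)) = 5*4950 = 24750)
z(t) = -3*(9 + t)/(1 + t) (z(t) = -3*(9 + t)/(t + 1) = -3*(9 + t)/(1 + t))
(c + z(13))² = (24750 + 3*(-9 - 1*13)/(1 + 13))² = (24750 + 3*(-9 - 13)/14)² = (24750 + 3*(1/14)*(-22))² = (24750 - 33/7)² = (173217/7)² = 30004129089/49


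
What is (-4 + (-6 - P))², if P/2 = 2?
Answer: 196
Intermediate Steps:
P = 4 (P = 2*2 = 4)
(-4 + (-6 - P))² = (-4 + (-6 - 1*4))² = (-4 + (-6 - 4))² = (-4 - 10)² = (-14)² = 196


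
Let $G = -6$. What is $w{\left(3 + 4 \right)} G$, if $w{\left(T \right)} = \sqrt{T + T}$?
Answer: $- 6 \sqrt{14} \approx -22.45$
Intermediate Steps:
$w{\left(T \right)} = \sqrt{2} \sqrt{T}$ ($w{\left(T \right)} = \sqrt{2 T} = \sqrt{2} \sqrt{T}$)
$w{\left(3 + 4 \right)} G = \sqrt{2} \sqrt{3 + 4} \left(-6\right) = \sqrt{2} \sqrt{7} \left(-6\right) = \sqrt{14} \left(-6\right) = - 6 \sqrt{14}$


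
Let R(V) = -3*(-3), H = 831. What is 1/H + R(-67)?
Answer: 7480/831 ≈ 9.0012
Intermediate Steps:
R(V) = 9
1/H + R(-67) = 1/831 + 9 = 7480/831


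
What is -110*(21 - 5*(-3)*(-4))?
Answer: 4290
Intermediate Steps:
-110*(21 - 5*(-3)*(-4)) = -110*(21 + 15*(-4)) = -110*(21 - 60) = -110*(-39) = 4290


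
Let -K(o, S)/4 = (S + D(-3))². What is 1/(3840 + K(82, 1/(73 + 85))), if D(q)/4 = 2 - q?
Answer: 6241/13973519 ≈ 0.00044663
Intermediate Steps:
D(q) = 8 - 4*q (D(q) = 4*(2 - q) = 8 - 4*q)
K(o, S) = -4*(20 + S)² (K(o, S) = -4*(S + (8 - 4*(-3)))² = -4*(S + (8 + 12))² = -4*(S + 20)² = -4*(20 + S)²)
1/(3840 + K(82, 1/(73 + 85))) = 1/(3840 - 4*(20 + 1/(73 + 85))²) = 1/(3840 - 4*(20 + 1/158)²) = 1/(3840 - 4*(3161/158)²) = 1/(3840 - 4*9991921/24964) = 1/(3840 - 9991921/6241) = 1/(13973519/6241) = 6241/13973519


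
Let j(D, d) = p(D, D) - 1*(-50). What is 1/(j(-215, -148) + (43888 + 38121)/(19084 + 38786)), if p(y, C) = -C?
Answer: 57870/15417559 ≈ 0.0037535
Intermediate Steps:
j(D, d) = 50 - D (j(D, d) = -D - 1*(-50) = -D + 50 = 50 - D)
1/(j(-215, -148) + (43888 + 38121)/(19084 + 38786)) = 1/((50 - 1*(-215)) + (43888 + 38121)/(19084 + 38786)) = 1/((50 + 215) + 82009/57870) = 1/(265 + 82009*(1/57870)) = 1/(265 + 82009/57870) = 1/(15417559/57870) = 57870/15417559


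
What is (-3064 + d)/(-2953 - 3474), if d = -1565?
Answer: 4629/6427 ≈ 0.72024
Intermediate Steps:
(-3064 + d)/(-2953 - 3474) = (-3064 - 1565)/(-2953 - 3474) = -4629/(-6427) = -4629*(-1/6427) = 4629/6427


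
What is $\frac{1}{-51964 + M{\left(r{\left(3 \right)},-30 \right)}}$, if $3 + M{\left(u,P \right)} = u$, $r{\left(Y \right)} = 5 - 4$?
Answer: $- \frac{1}{51966} \approx -1.9243 \cdot 10^{-5}$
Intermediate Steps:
$r{\left(Y \right)} = 1$
$M{\left(u,P \right)} = -3 + u$
$\frac{1}{-51964 + M{\left(r{\left(3 \right)},-30 \right)}} = \frac{1}{-51964 + \left(-3 + 1\right)} = \frac{1}{-51964 - 2} = \frac{1}{-51966} = - \frac{1}{51966}$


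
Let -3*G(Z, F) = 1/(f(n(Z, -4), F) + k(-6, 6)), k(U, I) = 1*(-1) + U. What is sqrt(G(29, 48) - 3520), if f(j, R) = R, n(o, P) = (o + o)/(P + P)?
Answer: I*sqrt(53254203)/123 ≈ 59.33*I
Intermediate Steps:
n(o, P) = o/P (n(o, P) = (2*o)/((2*P)) = (2*o)*(1/(2*P)) = o/P)
k(U, I) = -1 + U
G(Z, F) = -1/(3*(-7 + F)) (G(Z, F) = -1/(3*(F + (-1 - 6))) = -1/(3*(F - 7)) = -1/(3*(-7 + F)))
sqrt(G(29, 48) - 3520) = sqrt(-1/(-21 + 3*48) - 3520) = sqrt(-1/(-21 + 144) - 3520) = sqrt(-1/123 - 3520) = sqrt(-432961/123) = I*sqrt(53254203)/123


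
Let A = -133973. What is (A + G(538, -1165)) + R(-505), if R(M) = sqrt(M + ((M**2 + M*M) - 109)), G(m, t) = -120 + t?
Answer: -135258 + 6*sqrt(14151) ≈ -1.3454e+5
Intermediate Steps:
R(M) = sqrt(-109 + M + 2*M**2) (R(M) = sqrt(M + ((M**2 + M**2) - 109)) = sqrt(M + (2*M**2 - 109)) = sqrt(M + (-109 + 2*M**2)) = sqrt(-109 + M + 2*M**2))
(A + G(538, -1165)) + R(-505) = (-133973 + (-120 - 1165)) + sqrt(-109 - 505 + 2*(-505)**2) = (-133973 - 1285) + sqrt(-109 - 505 + 2*255025) = -135258 + sqrt(-109 - 505 + 510050) = -135258 + sqrt(509436) = -135258 + 6*sqrt(14151)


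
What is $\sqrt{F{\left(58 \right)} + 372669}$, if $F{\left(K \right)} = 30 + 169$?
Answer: $62 \sqrt{97} \approx 610.63$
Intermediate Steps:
$F{\left(K \right)} = 199$
$\sqrt{F{\left(58 \right)} + 372669} = \sqrt{199 + 372669} = \sqrt{372868} = 62 \sqrt{97}$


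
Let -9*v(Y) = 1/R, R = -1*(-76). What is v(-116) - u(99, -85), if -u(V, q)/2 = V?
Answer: 135431/684 ≈ 198.00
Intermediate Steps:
u(V, q) = -2*V
R = 76
v(Y) = -1/684 (v(Y) = -⅑/76 = -⅑*1/76 = -1/684)
v(-116) - u(99, -85) = -1/684 - (-2)*99 = -1/684 - 1*(-198) = -1/684 + 198 = 135431/684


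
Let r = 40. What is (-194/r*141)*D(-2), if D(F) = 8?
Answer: -27354/5 ≈ -5470.8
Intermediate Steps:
(-194/r*141)*D(-2) = (-194/40*141)*8 = (-194*1/40*141)*8 = -97/20*141*8 = -13677/20*8 = -27354/5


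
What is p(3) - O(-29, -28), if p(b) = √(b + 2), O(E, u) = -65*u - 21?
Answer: -1799 + √5 ≈ -1796.8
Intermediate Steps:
O(E, u) = -21 - 65*u
p(b) = √(2 + b)
p(3) - O(-29, -28) = √(2 + 3) - (-21 - 65*(-28)) = √5 - (-21 + 1820) = √5 - 1*1799 = √5 - 1799 = -1799 + √5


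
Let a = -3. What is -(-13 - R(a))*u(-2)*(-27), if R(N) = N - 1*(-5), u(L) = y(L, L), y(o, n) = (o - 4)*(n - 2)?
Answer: -9720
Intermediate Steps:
y(o, n) = (-4 + o)*(-2 + n)
u(L) = 8 + L² - 6*L (u(L) = 8 - 4*L - 2*L + L*L = 8 - 4*L - 2*L + L² = 8 + L² - 6*L)
R(N) = 5 + N (R(N) = N + 5 = 5 + N)
-(-13 - R(a))*u(-2)*(-27) = -(-13 - (5 - 3))*(8 + (-2)² - 6*(-2))*(-27) = -(-13 - 1*2)*(8 + 4 + 12)*(-27) = -(-13 - 2)*24*(-27) = -(-15*24)*(-27) = -(-360)*(-27) = -1*9720 = -9720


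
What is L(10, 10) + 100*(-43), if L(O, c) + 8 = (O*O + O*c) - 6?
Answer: -4114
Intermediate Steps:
L(O, c) = -14 + O² + O*c (L(O, c) = -8 + ((O*O + O*c) - 6) = -8 + ((O² + O*c) - 6) = -8 + (-6 + O² + O*c) = -14 + O² + O*c)
L(10, 10) + 100*(-43) = (-14 + 10² + 10*10) + 100*(-43) = (-14 + 100 + 100) - 4300 = 186 - 4300 = -4114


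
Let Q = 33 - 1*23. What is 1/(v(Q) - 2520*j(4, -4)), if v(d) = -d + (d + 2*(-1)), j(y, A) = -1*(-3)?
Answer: -1/7562 ≈ -0.00013224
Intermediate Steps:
j(y, A) = 3
Q = 10 (Q = 33 - 23 = 10)
v(d) = -2 (v(d) = -d + (d - 2) = -d + (-2 + d) = -2)
1/(v(Q) - 2520*j(4, -4)) = 1/(-2 - 2520*3) = 1/(-2 - 7560) = 1/(-7562) = -1/7562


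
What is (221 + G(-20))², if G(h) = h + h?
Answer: 32761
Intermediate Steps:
G(h) = 2*h
(221 + G(-20))² = (221 + 2*(-20))² = (221 - 40)² = 181² = 32761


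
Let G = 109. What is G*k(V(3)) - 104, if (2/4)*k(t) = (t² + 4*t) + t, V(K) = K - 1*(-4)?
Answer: 18208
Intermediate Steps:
V(K) = 4 + K (V(K) = K + 4 = 4 + K)
k(t) = 2*t² + 10*t (k(t) = 2*((t² + 4*t) + t) = 2*(t² + 5*t) = 2*t² + 10*t)
G*k(V(3)) - 104 = 109*(2*(4 + 3)*(5 + (4 + 3))) - 104 = 109*(2*7*(5 + 7)) - 104 = 109*(2*7*12) - 104 = 109*168 - 104 = 18312 - 104 = 18208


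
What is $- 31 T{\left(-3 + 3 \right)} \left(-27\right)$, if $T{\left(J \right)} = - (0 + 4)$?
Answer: $-3348$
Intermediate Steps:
$T{\left(J \right)} = -4$ ($T{\left(J \right)} = \left(-1\right) 4 = -4$)
$- 31 T{\left(-3 + 3 \right)} \left(-27\right) = \left(-31\right) \left(-4\right) \left(-27\right) = 124 \left(-27\right) = -3348$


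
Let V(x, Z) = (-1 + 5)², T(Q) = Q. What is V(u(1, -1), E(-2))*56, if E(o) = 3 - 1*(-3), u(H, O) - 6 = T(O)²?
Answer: 896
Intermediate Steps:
u(H, O) = 6 + O²
E(o) = 6 (E(o) = 3 + 3 = 6)
V(x, Z) = 16 (V(x, Z) = 4² = 16)
V(u(1, -1), E(-2))*56 = 16*56 = 896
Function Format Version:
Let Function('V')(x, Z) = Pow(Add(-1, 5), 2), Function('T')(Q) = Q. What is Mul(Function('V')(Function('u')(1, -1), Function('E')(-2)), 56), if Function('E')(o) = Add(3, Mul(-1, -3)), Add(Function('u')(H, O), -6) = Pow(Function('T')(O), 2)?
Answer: 896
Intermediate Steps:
Function('u')(H, O) = Add(6, Pow(O, 2))
Function('E')(o) = 6 (Function('E')(o) = Add(3, 3) = 6)
Function('V')(x, Z) = 16 (Function('V')(x, Z) = Pow(4, 2) = 16)
Mul(Function('V')(Function('u')(1, -1), Function('E')(-2)), 56) = Mul(16, 56) = 896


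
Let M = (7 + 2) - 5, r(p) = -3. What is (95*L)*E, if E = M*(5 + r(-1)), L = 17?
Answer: 12920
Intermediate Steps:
M = 4 (M = 9 - 5 = 4)
E = 8 (E = 4*(5 - 3) = 4*2 = 8)
(95*L)*E = (95*17)*8 = 1615*8 = 12920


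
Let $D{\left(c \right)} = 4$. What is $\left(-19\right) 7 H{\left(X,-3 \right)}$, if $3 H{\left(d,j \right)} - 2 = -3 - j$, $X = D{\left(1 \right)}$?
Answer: $- \frac{266}{3} \approx -88.667$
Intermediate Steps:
$X = 4$
$H{\left(d,j \right)} = - \frac{1}{3} - \frac{j}{3}$ ($H{\left(d,j \right)} = \frac{2}{3} + \frac{-3 - j}{3} = \frac{2}{3} - \left(1 + \frac{j}{3}\right) = - \frac{1}{3} - \frac{j}{3}$)
$\left(-19\right) 7 H{\left(X,-3 \right)} = \left(-19\right) 7 \left(- \frac{1}{3} - -1\right) = - 133 \left(- \frac{1}{3} + 1\right) = \left(-133\right) \frac{2}{3} = - \frac{266}{3}$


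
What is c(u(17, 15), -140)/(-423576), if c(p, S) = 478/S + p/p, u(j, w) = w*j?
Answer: 169/29650320 ≈ 5.6998e-6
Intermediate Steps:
u(j, w) = j*w
c(p, S) = 1 + 478/S (c(p, S) = 478/S + 1 = 1 + 478/S)
c(u(17, 15), -140)/(-423576) = ((478 - 140)/(-140))/(-423576) = -1/140*338*(-1/423576) = -169/70*(-1/423576) = 169/29650320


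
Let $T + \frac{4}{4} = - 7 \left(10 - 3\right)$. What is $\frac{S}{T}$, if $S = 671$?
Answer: $- \frac{671}{50} \approx -13.42$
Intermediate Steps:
$T = -50$ ($T = -1 - 7 \left(10 - 3\right) = -1 - 49 = -50$)
$\frac{S}{T} = \frac{671}{-50} = 671 \left(- \frac{1}{50}\right) = - \frac{671}{50}$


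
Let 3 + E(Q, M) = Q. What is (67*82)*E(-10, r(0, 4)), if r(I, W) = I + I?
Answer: -71422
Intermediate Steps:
r(I, W) = 2*I
E(Q, M) = -3 + Q
(67*82)*E(-10, r(0, 4)) = (67*82)*(-3 - 10) = 5494*(-13) = -71422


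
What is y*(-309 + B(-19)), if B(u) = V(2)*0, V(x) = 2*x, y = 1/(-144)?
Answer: 103/48 ≈ 2.1458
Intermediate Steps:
y = -1/144 ≈ -0.0069444
B(u) = 0 (B(u) = (2*2)*0 = 4*0 = 0)
y*(-309 + B(-19)) = -(-309 + 0)/144 = -1/144*(-309) = 103/48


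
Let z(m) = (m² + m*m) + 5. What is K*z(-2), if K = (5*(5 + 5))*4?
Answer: 2600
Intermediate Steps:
z(m) = 5 + 2*m² (z(m) = (m² + m²) + 5 = 2*m² + 5 = 5 + 2*m²)
K = 200 (K = (5*10)*4 = 50*4 = 200)
K*z(-2) = 200*(5 + 2*(-2)²) = 200*(5 + 2*4) = 200*(5 + 8) = 200*13 = 2600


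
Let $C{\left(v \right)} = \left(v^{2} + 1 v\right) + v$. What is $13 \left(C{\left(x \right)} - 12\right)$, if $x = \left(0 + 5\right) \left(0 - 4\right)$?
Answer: $4524$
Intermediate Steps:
$x = -20$ ($x = 5 \left(-4\right) = -20$)
$C{\left(v \right)} = v^{2} + 2 v$ ($C{\left(v \right)} = \left(v^{2} + v\right) + v = \left(v + v^{2}\right) + v = v^{2} + 2 v$)
$13 \left(C{\left(x \right)} - 12\right) = 13 \left(- 20 \left(2 - 20\right) - 12\right) = 13 \left(\left(-20\right) \left(-18\right) - 12\right) = 13 \left(360 - 12\right) = 13 \cdot 348 = 4524$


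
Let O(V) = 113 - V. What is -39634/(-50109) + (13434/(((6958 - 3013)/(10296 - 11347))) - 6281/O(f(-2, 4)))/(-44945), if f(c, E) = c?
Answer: 59383843478923/68116246656225 ≈ 0.87180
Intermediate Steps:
-39634/(-50109) + (13434/(((6958 - 3013)/(10296 - 11347))) - 6281/O(f(-2, 4)))/(-44945) = -39634/(-50109) + (13434/(((6958 - 3013)/(10296 - 11347))) - 6281/(113 - 1*(-2)))/(-44945) = -39634*(-1/50109) + (13434/((3945/(-1051))) - 6281/(113 + 2))*(-1/44945) = 39634/50109 + (13434/((3945*(-1/1051))) - 6281/115)*(-1/44945) = 39634/50109 + (13434/(-3945/1051) - 6281*1/115)*(-1/44945) = 39634/50109 + (13434*(-1051/3945) - 6281/115)*(-1/44945) = 39634/50109 + (-4706378/1315 - 6281/115)*(-1/44945) = 39634/50109 - 109898597/30245*(-1/44945) = 39634/50109 + 109898597/1359361525 = 59383843478923/68116246656225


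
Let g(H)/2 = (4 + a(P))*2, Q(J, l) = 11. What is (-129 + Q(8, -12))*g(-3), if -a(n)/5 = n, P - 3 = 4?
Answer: 14632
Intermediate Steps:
P = 7 (P = 3 + 4 = 7)
a(n) = -5*n
g(H) = -124 (g(H) = 2*((4 - 5*7)*2) = 2*((4 - 35)*2) = 2*(-31*2) = 2*(-62) = -124)
(-129 + Q(8, -12))*g(-3) = (-129 + 11)*(-124) = -118*(-124) = 14632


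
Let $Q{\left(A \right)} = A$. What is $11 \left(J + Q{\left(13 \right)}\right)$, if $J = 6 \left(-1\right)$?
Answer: $77$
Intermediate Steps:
$J = -6$
$11 \left(J + Q{\left(13 \right)}\right) = 11 \left(-6 + 13\right) = 11 \cdot 7 = 77$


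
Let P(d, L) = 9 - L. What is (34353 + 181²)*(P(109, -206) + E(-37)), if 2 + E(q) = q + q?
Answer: 9328846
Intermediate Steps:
E(q) = -2 + 2*q (E(q) = -2 + (q + q) = -2 + 2*q)
(34353 + 181²)*(P(109, -206) + E(-37)) = (34353 + 181²)*((9 - 1*(-206)) + (-2 + 2*(-37))) = (34353 + 32761)*((9 + 206) + (-2 - 74)) = 67114*(215 - 76) = 67114*139 = 9328846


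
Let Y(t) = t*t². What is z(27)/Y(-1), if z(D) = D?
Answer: -27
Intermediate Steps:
Y(t) = t³
z(27)/Y(-1) = 27/((-1)³) = 27/(-1) = 27*(-1) = -27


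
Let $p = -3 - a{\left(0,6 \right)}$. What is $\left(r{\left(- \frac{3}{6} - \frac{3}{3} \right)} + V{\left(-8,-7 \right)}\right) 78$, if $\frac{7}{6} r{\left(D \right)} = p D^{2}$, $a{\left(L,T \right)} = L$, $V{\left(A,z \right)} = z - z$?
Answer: $- \frac{3159}{7} \approx -451.29$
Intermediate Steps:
$V{\left(A,z \right)} = 0$
$p = -3$ ($p = -3 - 0 = -3 + 0 = -3$)
$r{\left(D \right)} = - \frac{18 D^{2}}{7}$ ($r{\left(D \right)} = \frac{6 \left(- 3 D^{2}\right)}{7} = - \frac{18 D^{2}}{7}$)
$\left(r{\left(- \frac{3}{6} - \frac{3}{3} \right)} + V{\left(-8,-7 \right)}\right) 78 = \left(- \frac{18 \left(- \frac{3}{6} - \frac{3}{3}\right)^{2}}{7} + 0\right) 78 = \left(- \frac{18 \left(\left(-3\right) \frac{1}{6} - 1\right)^{2}}{7} + 0\right) 78 = \left(- \frac{18 \left(- \frac{1}{2} - 1\right)^{2}}{7} + 0\right) 78 = \left(- \frac{18 \left(- \frac{3}{2}\right)^{2}}{7} + 0\right) 78 = \left(\left(- \frac{18}{7}\right) \frac{9}{4} + 0\right) 78 = \left(- \frac{81}{14} + 0\right) 78 = \left(- \frac{81}{14}\right) 78 = - \frac{3159}{7}$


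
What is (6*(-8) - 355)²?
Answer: 162409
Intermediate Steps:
(6*(-8) - 355)² = (-48 - 355)² = (-403)² = 162409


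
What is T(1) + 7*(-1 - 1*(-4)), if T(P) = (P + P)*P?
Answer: 23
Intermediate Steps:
T(P) = 2*P² (T(P) = (2*P)*P = 2*P²)
T(1) + 7*(-1 - 1*(-4)) = 2*1² + 7*(-1 - 1*(-4)) = 2*1 + 7*(-1 + 4) = 2 + 7*3 = 2 + 21 = 23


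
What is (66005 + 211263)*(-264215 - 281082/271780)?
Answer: -4977559067866894/67945 ≈ -7.3259e+10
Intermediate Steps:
(66005 + 211263)*(-264215 - 281082/271780) = 277268*(-264215 - 281082*1/271780) = 277268*(-264215 - 140541/135890) = 277268*(-35904316891/135890) = -4977559067866894/67945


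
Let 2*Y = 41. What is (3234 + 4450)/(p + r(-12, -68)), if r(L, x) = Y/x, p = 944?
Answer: 1045024/128343 ≈ 8.1424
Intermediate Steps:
Y = 41/2 (Y = (½)*41 = 41/2 ≈ 20.500)
r(L, x) = 41/(2*x)
(3234 + 4450)/(p + r(-12, -68)) = (3234 + 4450)/(944 + (41/2)/(-68)) = 7684/(944 + (41/2)*(-1/68)) = 7684/(944 - 41/136) = 7684/(128343/136) = 7684*(136/128343) = 1045024/128343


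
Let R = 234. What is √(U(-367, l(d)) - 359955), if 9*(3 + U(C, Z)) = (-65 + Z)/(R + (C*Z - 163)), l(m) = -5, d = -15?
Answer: I*√2942253890353/2859 ≈ 599.96*I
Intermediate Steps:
U(C, Z) = -3 + (-65 + Z)/(9*(71 + C*Z)) (U(C, Z) = -3 + ((-65 + Z)/(234 + (C*Z - 163)))/9 = -3 + ((-65 + Z)/(234 + (-163 + C*Z)))/9 = -3 + ((-65 + Z)/(71 + C*Z))/9 = -3 + (-65 + Z)/(9*(71 + C*Z)))
√(U(-367, l(d)) - 359955) = √((-1982 - 5 - 27*(-367)*(-5))/(9*(71 - 367*(-5))) - 359955) = √((-1982 - 5 - 49545)/(9*(71 + 1835)) - 359955) = √((⅑)*(-51532)/1906 - 359955) = √((⅑)*(1/1906)*(-51532) - 359955) = √(-25766/8577 - 359955) = √(-3087359801/8577) = I*√2942253890353/2859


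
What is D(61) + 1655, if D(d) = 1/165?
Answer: 273076/165 ≈ 1655.0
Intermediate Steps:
D(d) = 1/165
D(61) + 1655 = 1/165 + 1655 = 273076/165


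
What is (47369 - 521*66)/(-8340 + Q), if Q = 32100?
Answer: 12983/23760 ≈ 0.54642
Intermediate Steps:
(47369 - 521*66)/(-8340 + Q) = (47369 - 521*66)/(-8340 + 32100) = (47369 - 34386)/23760 = 12983*(1/23760) = 12983/23760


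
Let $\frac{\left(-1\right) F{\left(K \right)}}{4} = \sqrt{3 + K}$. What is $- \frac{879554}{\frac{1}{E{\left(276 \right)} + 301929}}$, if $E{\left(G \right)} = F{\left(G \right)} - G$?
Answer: $-265320102762 + 10554648 \sqrt{31} \approx -2.6526 \cdot 10^{11}$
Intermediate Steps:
$F{\left(K \right)} = - 4 \sqrt{3 + K}$
$E{\left(G \right)} = - G - 4 \sqrt{3 + G}$ ($E{\left(G \right)} = - 4 \sqrt{3 + G} - G = - G - 4 \sqrt{3 + G}$)
$- \frac{879554}{\frac{1}{E{\left(276 \right)} + 301929}} = - \frac{879554}{\frac{1}{\left(\left(-1\right) 276 - 4 \sqrt{3 + 276}\right) + 301929}} = - \frac{879554}{\frac{1}{\left(-276 - 4 \sqrt{279}\right) + 301929}} = - \frac{879554}{\frac{1}{\left(-276 - 4 \cdot 3 \sqrt{31}\right) + 301929}} = - \frac{879554}{\frac{1}{\left(-276 - 12 \sqrt{31}\right) + 301929}} = - \frac{879554}{\frac{1}{301653 - 12 \sqrt{31}}} = - 879554 \left(301653 - 12 \sqrt{31}\right) = -265320102762 + 10554648 \sqrt{31}$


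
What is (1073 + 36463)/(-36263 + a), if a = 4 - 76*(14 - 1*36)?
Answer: -12512/11529 ≈ -1.0853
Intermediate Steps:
a = 1676 (a = 4 - 76*(14 - 36) = 4 - 76*(-22) = 4 + 1672 = 1676)
(1073 + 36463)/(-36263 + a) = (1073 + 36463)/(-36263 + 1676) = 37536/(-34587) = 37536*(-1/34587) = -12512/11529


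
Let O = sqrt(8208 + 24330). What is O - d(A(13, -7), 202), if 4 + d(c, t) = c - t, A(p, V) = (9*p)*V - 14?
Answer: 1039 + sqrt(32538) ≈ 1219.4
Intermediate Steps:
A(p, V) = -14 + 9*V*p (A(p, V) = 9*V*p - 14 = -14 + 9*V*p)
d(c, t) = -4 + c - t (d(c, t) = -4 + (c - t) = -4 + c - t)
O = sqrt(32538) ≈ 180.38
O - d(A(13, -7), 202) = sqrt(32538) - (-4 + (-14 + 9*(-7)*13) - 1*202) = sqrt(32538) - (-4 + (-14 - 819) - 202) = sqrt(32538) - (-4 - 833 - 202) = sqrt(32538) - 1*(-1039) = sqrt(32538) + 1039 = 1039 + sqrt(32538)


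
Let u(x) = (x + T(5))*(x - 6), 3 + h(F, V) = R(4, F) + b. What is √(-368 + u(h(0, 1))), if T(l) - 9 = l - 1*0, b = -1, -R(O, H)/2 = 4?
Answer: 2*I*√101 ≈ 20.1*I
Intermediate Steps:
R(O, H) = -8 (R(O, H) = -2*4 = -8)
T(l) = 9 + l (T(l) = 9 + (l - 1*0) = 9 + (l + 0) = 9 + l)
h(F, V) = -12 (h(F, V) = -3 + (-8 - 1) = -3 - 9 = -12)
u(x) = (-6 + x)*(14 + x) (u(x) = (x + (9 + 5))*(x - 6) = (x + 14)*(-6 + x) = (14 + x)*(-6 + x) = (-6 + x)*(14 + x))
√(-368 + u(h(0, 1))) = √(-368 + (-84 + (-12)² + 8*(-12))) = √(-368 + (-84 + 144 - 96)) = √(-368 - 36) = √(-404) = 2*I*√101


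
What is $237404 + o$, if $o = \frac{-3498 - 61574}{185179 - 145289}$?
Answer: $\frac{4734990244}{19945} \approx 2.374 \cdot 10^{5}$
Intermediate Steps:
$o = - \frac{32536}{19945}$ ($o = - \frac{65072}{39890} = \left(-65072\right) \frac{1}{39890} = - \frac{32536}{19945} \approx -1.6313$)
$237404 + o = 237404 - \frac{32536}{19945} = \frac{4734990244}{19945}$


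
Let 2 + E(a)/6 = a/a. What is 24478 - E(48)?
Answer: 24484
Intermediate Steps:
E(a) = -6 (E(a) = -12 + 6*(a/a) = -12 + 6*1 = -12 + 6 = -6)
24478 - E(48) = 24478 - 1*(-6) = 24478 + 6 = 24484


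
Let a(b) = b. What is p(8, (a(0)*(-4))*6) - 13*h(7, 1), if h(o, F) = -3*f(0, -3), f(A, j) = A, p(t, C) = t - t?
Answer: 0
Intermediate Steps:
p(t, C) = 0
h(o, F) = 0 (h(o, F) = -3*0 = 0)
p(8, (a(0)*(-4))*6) - 13*h(7, 1) = 0 - 13*0 = 0 + 0 = 0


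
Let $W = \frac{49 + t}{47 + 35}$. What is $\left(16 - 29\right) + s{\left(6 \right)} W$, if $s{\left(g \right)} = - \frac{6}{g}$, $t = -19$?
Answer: $- \frac{548}{41} \approx -13.366$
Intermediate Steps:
$W = \frac{15}{41}$ ($W = \frac{49 - 19}{47 + 35} = \frac{30}{82} = 30 \cdot \frac{1}{82} = \frac{15}{41} \approx 0.36585$)
$\left(16 - 29\right) + s{\left(6 \right)} W = \left(16 - 29\right) + - \frac{6}{6} \cdot \frac{15}{41} = \left(16 - 29\right) + \left(-6\right) \frac{1}{6} \cdot \frac{15}{41} = -13 - \frac{15}{41} = - \frac{548}{41}$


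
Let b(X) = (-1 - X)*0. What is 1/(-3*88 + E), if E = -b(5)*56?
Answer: -1/264 ≈ -0.0037879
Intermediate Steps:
b(X) = 0
E = 0 (E = -1*0*56 = 0*56 = 0)
1/(-3*88 + E) = 1/(-3*88 + 0) = 1/(-264 + 0) = 1/(-264) = -1/264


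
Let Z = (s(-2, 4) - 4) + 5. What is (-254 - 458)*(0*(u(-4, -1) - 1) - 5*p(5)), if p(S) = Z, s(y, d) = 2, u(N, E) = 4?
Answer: 10680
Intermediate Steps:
Z = 3 (Z = (2 - 4) + 5 = -2 + 5 = 3)
p(S) = 3
(-254 - 458)*(0*(u(-4, -1) - 1) - 5*p(5)) = (-254 - 458)*(0*(4 - 1) - 5*3) = -712*(0*3 - 15) = -712*(0 - 15) = -712*(-15) = 10680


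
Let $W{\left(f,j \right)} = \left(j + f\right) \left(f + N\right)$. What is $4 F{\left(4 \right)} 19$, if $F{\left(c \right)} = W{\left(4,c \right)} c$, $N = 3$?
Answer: $17024$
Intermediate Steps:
$W{\left(f,j \right)} = \left(3 + f\right) \left(f + j\right)$ ($W{\left(f,j \right)} = \left(j + f\right) \left(f + 3\right) = \left(f + j\right) \left(3 + f\right) = \left(3 + f\right) \left(f + j\right)$)
$F{\left(c \right)} = c \left(28 + 7 c\right)$ ($F{\left(c \right)} = \left(4^{2} + 3 \cdot 4 + 3 c + 4 c\right) c = \left(16 + 12 + 3 c + 4 c\right) c = \left(28 + 7 c\right) c = c \left(28 + 7 c\right)$)
$4 F{\left(4 \right)} 19 = 4 \cdot 7 \cdot 4 \left(4 + 4\right) 19 = 4 \cdot 7 \cdot 4 \cdot 8 \cdot 19 = 4 \cdot 224 \cdot 19 = 896 \cdot 19 = 17024$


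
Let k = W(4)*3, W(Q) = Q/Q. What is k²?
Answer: 9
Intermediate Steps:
W(Q) = 1
k = 3 (k = 1*3 = 3)
k² = 3² = 9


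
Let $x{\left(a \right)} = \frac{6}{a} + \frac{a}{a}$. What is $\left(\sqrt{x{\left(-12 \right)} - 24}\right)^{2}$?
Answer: $- \frac{47}{2} \approx -23.5$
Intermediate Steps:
$x{\left(a \right)} = 1 + \frac{6}{a}$ ($x{\left(a \right)} = \frac{6}{a} + 1 = 1 + \frac{6}{a}$)
$\left(\sqrt{x{\left(-12 \right)} - 24}\right)^{2} = \left(\sqrt{\frac{6 - 12}{-12} - 24}\right)^{2} = \left(\sqrt{\left(- \frac{1}{12}\right) \left(-6\right) - 24}\right)^{2} = \left(\sqrt{\frac{1}{2} - 24}\right)^{2} = \left(\sqrt{- \frac{47}{2}}\right)^{2} = \left(\frac{i \sqrt{94}}{2}\right)^{2} = - \frac{47}{2}$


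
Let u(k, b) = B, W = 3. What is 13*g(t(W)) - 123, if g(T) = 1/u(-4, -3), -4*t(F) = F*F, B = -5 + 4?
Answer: -136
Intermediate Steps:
B = -1
t(F) = -F²/4 (t(F) = -F*F/4 = -F²/4)
u(k, b) = -1
g(T) = -1 (g(T) = 1/(-1) = -1)
13*g(t(W)) - 123 = 13*(-1) - 123 = -13 - 123 = -136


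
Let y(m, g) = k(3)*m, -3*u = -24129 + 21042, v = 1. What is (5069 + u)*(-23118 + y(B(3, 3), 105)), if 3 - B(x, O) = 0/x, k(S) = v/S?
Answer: -140967466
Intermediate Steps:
k(S) = 1/S
B(x, O) = 3 (B(x, O) = 3 - 0/x = 3 - 1*0 = 3 + 0 = 3)
u = 1029 (u = -(-24129 + 21042)/3 = -⅓*(-3087) = 1029)
y(m, g) = m/3
(5069 + u)*(-23118 + y(B(3, 3), 105)) = (5069 + 1029)*(-23118 + (⅓)*3) = 6098*(-23118 + 1) = 6098*(-23117) = -140967466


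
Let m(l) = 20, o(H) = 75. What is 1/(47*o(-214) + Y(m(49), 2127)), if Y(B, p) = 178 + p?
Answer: 1/5830 ≈ 0.00017153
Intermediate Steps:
1/(47*o(-214) + Y(m(49), 2127)) = 1/(47*75 + (178 + 2127)) = 1/(3525 + 2305) = 1/5830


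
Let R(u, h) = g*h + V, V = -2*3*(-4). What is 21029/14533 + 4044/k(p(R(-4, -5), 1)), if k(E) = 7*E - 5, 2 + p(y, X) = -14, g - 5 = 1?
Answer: -18770353/566787 ≈ -33.117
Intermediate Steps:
g = 6 (g = 5 + 1 = 6)
V = 24 (V = -6*(-4) = 24)
R(u, h) = 24 + 6*h (R(u, h) = 6*h + 24 = 24 + 6*h)
p(y, X) = -16 (p(y, X) = -2 - 14 = -16)
k(E) = -5 + 7*E
21029/14533 + 4044/k(p(R(-4, -5), 1)) = 21029/14533 + 4044/(-5 + 7*(-16)) = 21029*(1/14533) + 4044/(-5 - 112) = 21029/14533 + 4044/(-117) = 21029/14533 + 4044*(-1/117) = 21029/14533 - 1348/39 = -18770353/566787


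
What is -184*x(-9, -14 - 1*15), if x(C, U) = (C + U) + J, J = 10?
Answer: 5152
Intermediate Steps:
x(C, U) = 10 + C + U (x(C, U) = (C + U) + 10 = 10 + C + U)
-184*x(-9, -14 - 1*15) = -184*(10 - 9 + (-14 - 1*15)) = -184*(10 - 9 + (-14 - 15)) = -184*(10 - 9 - 29) = -184*(-28) = 5152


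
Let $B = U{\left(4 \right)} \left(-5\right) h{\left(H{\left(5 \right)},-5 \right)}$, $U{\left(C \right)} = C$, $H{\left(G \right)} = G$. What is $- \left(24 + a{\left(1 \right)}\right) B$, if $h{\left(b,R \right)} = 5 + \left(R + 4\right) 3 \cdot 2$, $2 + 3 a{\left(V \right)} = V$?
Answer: $- \frac{1420}{3} \approx -473.33$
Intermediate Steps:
$a{\left(V \right)} = - \frac{2}{3} + \frac{V}{3}$
$h{\left(b,R \right)} = 29 + 6 R$ ($h{\left(b,R \right)} = 5 + \left(4 + R\right) 3 \cdot 2 = 5 + \left(12 + 3 R\right) 2 = 5 + \left(24 + 6 R\right) = 29 + 6 R$)
$B = 20$ ($B = 4 \left(-5\right) \left(29 + 6 \left(-5\right)\right) = - 20 \left(29 - 30\right) = \left(-20\right) \left(-1\right) = 20$)
$- \left(24 + a{\left(1 \right)}\right) B = - \left(24 + \left(- \frac{2}{3} + \frac{1}{3} \cdot 1\right)\right) 20 = - \left(24 + \left(- \frac{2}{3} + \frac{1}{3}\right)\right) 20 = - \left(24 - \frac{1}{3}\right) 20 = - \frac{71 \cdot 20}{3} = \left(-1\right) \frac{1420}{3} = - \frac{1420}{3}$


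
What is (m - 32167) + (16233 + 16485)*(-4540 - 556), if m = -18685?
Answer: -166781780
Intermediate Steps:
(m - 32167) + (16233 + 16485)*(-4540 - 556) = (-18685 - 32167) + (16233 + 16485)*(-4540 - 556) = -50852 + 32718*(-5096) = -50852 - 166730928 = -166781780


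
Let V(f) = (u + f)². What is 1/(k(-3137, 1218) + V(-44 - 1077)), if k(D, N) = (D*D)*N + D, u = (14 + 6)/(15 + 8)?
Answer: 529/6341286036314 ≈ 8.3422e-11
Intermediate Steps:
u = 20/23 ≈ 0.86957
V(f) = (20/23 + f)²
k(D, N) = D + N*D² (k(D, N) = D²*N + D = N*D² + D = D + N*D²)
1/(k(-3137, 1218) + V(-44 - 1077)) = 1/(-3137*(1 - 3137*1218) + (20 + 23*(-44 - 1077))²/529) = 1/(-3137*(1 - 3820866) + (20 + 23*(-1121))²/529) = 1/(-3137*(-3820865) + (20 - 25783)²/529) = 1/(11986053505 + (1/529)*(-25763)²) = 1/(11986053505 + (1/529)*663732169) = 1/(11986053505 + 663732169/529) = 1/(6341286036314/529) = 529/6341286036314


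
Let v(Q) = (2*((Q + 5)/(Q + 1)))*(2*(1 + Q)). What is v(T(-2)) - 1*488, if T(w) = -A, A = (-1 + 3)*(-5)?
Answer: -428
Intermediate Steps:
A = -10 (A = 2*(-5) = -10)
T(w) = 10 (T(w) = -1*(-10) = 10)
v(Q) = 2*(2 + 2*Q)*(5 + Q)/(1 + Q) (v(Q) = (2*((5 + Q)/(1 + Q)))*(2 + 2*Q) = (2*(5 + Q)/(1 + Q))*(2 + 2*Q) = 2*(2 + 2*Q)*(5 + Q)/(1 + Q))
v(T(-2)) - 1*488 = (20 + 4*10) - 1*488 = (20 + 40) - 488 = 60 - 488 = -428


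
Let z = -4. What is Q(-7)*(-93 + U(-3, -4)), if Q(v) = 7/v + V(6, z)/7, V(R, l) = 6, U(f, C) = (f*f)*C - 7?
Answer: 136/7 ≈ 19.429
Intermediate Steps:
U(f, C) = -7 + C*f² (U(f, C) = f²*C - 7 = C*f² - 7 = -7 + C*f²)
Q(v) = 6/7 + 7/v (Q(v) = 7/v + 6/7 = 6/7 + 7/v)
Q(-7)*(-93 + U(-3, -4)) = (6/7 + 7/(-7))*(-93 + (-7 - 4*(-3)²)) = (6/7 + 7*(-⅐))*(-93 + (-7 - 4*9)) = (6/7 - 1)*(-93 + (-7 - 36)) = -(-93 - 43)/7 = -⅐*(-136) = 136/7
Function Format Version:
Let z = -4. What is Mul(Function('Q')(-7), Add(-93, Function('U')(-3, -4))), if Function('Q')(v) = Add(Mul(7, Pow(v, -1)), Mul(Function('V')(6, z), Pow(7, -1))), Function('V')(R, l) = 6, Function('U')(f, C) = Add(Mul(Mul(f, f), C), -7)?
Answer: Rational(136, 7) ≈ 19.429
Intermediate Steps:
Function('U')(f, C) = Add(-7, Mul(C, Pow(f, 2))) (Function('U')(f, C) = Add(Mul(Pow(f, 2), C), -7) = Add(Mul(C, Pow(f, 2)), -7) = Add(-7, Mul(C, Pow(f, 2))))
Function('Q')(v) = Add(Rational(6, 7), Mul(7, Pow(v, -1))) (Function('Q')(v) = Add(Mul(7, Pow(v, -1)), Mul(6, Pow(7, -1))) = Add(Mul(7, Pow(v, -1)), Mul(6, Rational(1, 7))) = Add(Mul(7, Pow(v, -1)), Rational(6, 7)) = Add(Rational(6, 7), Mul(7, Pow(v, -1))))
Mul(Function('Q')(-7), Add(-93, Function('U')(-3, -4))) = Mul(Add(Rational(6, 7), Mul(7, Pow(-7, -1))), Add(-93, Add(-7, Mul(-4, Pow(-3, 2))))) = Mul(Add(Rational(6, 7), Mul(7, Rational(-1, 7))), Add(-93, Add(-7, Mul(-4, 9)))) = Mul(Add(Rational(6, 7), -1), Add(-93, Add(-7, -36))) = Mul(Rational(-1, 7), Add(-93, -43)) = Mul(Rational(-1, 7), -136) = Rational(136, 7)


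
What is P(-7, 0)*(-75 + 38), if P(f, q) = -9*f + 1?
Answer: -2368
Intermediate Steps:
P(f, q) = 1 - 9*f
P(-7, 0)*(-75 + 38) = (1 - 9*(-7))*(-75 + 38) = (1 + 63)*(-37) = 64*(-37) = -2368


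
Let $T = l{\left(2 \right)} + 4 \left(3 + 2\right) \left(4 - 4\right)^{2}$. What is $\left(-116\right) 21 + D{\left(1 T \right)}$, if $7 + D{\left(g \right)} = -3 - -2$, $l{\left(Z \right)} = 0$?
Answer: $-2444$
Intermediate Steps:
$T = 0$ ($T = 0 + 4 \left(3 + 2\right) \left(4 - 4\right)^{2} = 0 + 4 \cdot 5 \cdot 0^{2} = 0 + 4 \cdot 5 \cdot 0 = 0 + 4 \cdot 0 = 0 + 0 = 0$)
$D{\left(g \right)} = -8$ ($D{\left(g \right)} = -7 - 1 = -8$)
$\left(-116\right) 21 + D{\left(1 T \right)} = \left(-116\right) 21 - 8 = -2436 - 8 = -2444$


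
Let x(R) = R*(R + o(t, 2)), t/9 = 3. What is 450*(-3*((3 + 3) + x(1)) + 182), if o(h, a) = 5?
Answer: 65700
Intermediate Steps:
t = 27 (t = 9*3 = 27)
x(R) = R*(5 + R) (x(R) = R*(R + 5) = R*(5 + R))
450*(-3*((3 + 3) + x(1)) + 182) = 450*(-3*((3 + 3) + 1*(5 + 1)) + 182) = 450*(-3*(6 + 1*6) + 182) = 450*(-3*(6 + 6) + 182) = 450*(-3*12 + 182) = 450*(-36 + 182) = 450*146 = 65700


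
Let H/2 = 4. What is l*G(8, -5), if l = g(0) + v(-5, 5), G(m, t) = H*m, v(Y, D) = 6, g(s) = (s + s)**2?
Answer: 384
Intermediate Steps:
H = 8 (H = 2*4 = 8)
g(s) = 4*s**2 (g(s) = (2*s)**2 = 4*s**2)
G(m, t) = 8*m
l = 6 (l = 4*0**2 + 6 = 4*0 + 6 = 0 + 6 = 6)
l*G(8, -5) = 6*(8*8) = 6*64 = 384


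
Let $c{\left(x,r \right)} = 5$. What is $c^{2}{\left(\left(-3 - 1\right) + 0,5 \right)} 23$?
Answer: $575$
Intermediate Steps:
$c^{2}{\left(\left(-3 - 1\right) + 0,5 \right)} 23 = 5^{2} \cdot 23 = 25 \cdot 23 = 575$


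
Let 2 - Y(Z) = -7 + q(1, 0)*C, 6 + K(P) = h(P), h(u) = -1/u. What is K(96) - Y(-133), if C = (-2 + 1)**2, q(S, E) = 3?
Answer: -1153/96 ≈ -12.010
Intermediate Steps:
K(P) = -6 - 1/P
C = 1 (C = (-1)**2 = 1)
Y(Z) = 6 (Y(Z) = 2 - (-7 + 3*1) = 2 - (-7 + 3) = 2 - 1*(-4) = 2 + 4 = 6)
K(96) - Y(-133) = (-6 - 1/96) - 1*6 = (-6 - 1*1/96) - 6 = (-6 - 1/96) - 6 = -577/96 - 6 = -1153/96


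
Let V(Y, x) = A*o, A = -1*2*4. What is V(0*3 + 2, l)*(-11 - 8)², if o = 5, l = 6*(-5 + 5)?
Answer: -14440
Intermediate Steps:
A = -8 (A = -2*4 = -8)
l = 0 (l = 6*0 = 0)
V(Y, x) = -40 (V(Y, x) = -8*5 = -40)
V(0*3 + 2, l)*(-11 - 8)² = -40*(-11 - 8)² = -40*(-19)² = -40*361 = -14440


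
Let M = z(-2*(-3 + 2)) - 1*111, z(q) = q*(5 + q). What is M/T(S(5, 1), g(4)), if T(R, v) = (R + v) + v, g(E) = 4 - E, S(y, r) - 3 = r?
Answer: -97/4 ≈ -24.250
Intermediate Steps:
S(y, r) = 3 + r
M = -97 (M = (-2*(-3 + 2))*(5 - 2*(-3 + 2)) - 1*111 = (-2*(-1))*(5 - 2*(-1)) - 111 = 2*(5 + 2) - 111 = 2*7 - 111 = 14 - 111 = -97)
T(R, v) = R + 2*v
M/T(S(5, 1), g(4)) = -97/((3 + 1) + 2*(4 - 1*4)) = -97/(4 + 2*(4 - 4)) = -97/(4 + 2*0) = -97/(4 + 0) = -97/4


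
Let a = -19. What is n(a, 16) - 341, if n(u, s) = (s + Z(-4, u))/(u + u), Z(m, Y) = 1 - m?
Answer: -12979/38 ≈ -341.55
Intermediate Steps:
n(u, s) = (5 + s)/(2*u) (n(u, s) = (s + (1 - 1*(-4)))/(u + u) = (s + (1 + 4))/((2*u)) = (s + 5)*(1/(2*u)) = (5 + s)*(1/(2*u)) = (5 + s)/(2*u))
n(a, 16) - 341 = (½)*(5 + 16)/(-19) - 341 = (½)*(-1/19)*21 - 341 = -21/38 - 341 = -12979/38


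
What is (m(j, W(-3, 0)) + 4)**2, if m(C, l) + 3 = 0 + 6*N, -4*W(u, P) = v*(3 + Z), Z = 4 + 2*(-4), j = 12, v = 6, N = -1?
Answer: 25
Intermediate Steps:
Z = -4 (Z = 4 - 8 = -4)
W(u, P) = 3/2 (W(u, P) = -3*(3 - 4)/2 = -3*(-1)/2 = -1/4*(-6) = 3/2)
m(C, l) = -9 (m(C, l) = -3 + (0 + 6*(-1)) = -3 + (0 - 6) = -3 - 6 = -9)
(m(j, W(-3, 0)) + 4)**2 = (-9 + 4)**2 = (-5)**2 = 25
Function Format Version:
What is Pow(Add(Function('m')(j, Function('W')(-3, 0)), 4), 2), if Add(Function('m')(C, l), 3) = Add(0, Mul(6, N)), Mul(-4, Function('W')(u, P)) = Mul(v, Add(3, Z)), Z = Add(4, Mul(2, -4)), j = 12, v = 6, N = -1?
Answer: 25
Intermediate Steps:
Z = -4 (Z = Add(4, -8) = -4)
Function('W')(u, P) = Rational(3, 2) (Function('W')(u, P) = Mul(Rational(-1, 4), Mul(6, Add(3, -4))) = Mul(Rational(-1, 4), Mul(6, -1)) = Mul(Rational(-1, 4), -6) = Rational(3, 2))
Function('m')(C, l) = -9 (Function('m')(C, l) = Add(-3, Add(0, Mul(6, -1))) = Add(-3, Add(0, -6)) = Add(-3, -6) = -9)
Pow(Add(Function('m')(j, Function('W')(-3, 0)), 4), 2) = Pow(Add(-9, 4), 2) = Pow(-5, 2) = 25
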